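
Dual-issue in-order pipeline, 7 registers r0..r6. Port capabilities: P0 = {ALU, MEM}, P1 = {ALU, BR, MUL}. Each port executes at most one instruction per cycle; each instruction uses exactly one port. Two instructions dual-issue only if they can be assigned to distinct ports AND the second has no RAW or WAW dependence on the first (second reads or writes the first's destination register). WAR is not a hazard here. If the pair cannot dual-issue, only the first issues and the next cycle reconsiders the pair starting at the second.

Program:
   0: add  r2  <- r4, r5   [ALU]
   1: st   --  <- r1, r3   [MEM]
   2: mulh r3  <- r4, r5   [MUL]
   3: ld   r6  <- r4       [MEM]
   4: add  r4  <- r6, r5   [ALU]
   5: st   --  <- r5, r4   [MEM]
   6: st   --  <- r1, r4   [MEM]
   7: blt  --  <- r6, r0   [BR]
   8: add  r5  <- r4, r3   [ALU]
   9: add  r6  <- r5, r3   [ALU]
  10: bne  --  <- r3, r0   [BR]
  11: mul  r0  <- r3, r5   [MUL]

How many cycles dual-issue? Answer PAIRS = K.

PAIRS = 4

#0 head=0: add.ALU st.MEM i0,i1 pair
#1 head=2: mulh.MUL ld.MEM i2,i3 pair
#2 head=4: add.ALU i4 RAW r4
#3 head=5: st.MEM i5 no-port MEM/MEM
#4 head=6: st.MEM blt.BR i6,i7 pair
#5 head=8: add.ALU i8 RAW r5
#6 head=9: add.ALU bne.BR i9,i10 pair
#7 head=11: mul.MUL i11 tail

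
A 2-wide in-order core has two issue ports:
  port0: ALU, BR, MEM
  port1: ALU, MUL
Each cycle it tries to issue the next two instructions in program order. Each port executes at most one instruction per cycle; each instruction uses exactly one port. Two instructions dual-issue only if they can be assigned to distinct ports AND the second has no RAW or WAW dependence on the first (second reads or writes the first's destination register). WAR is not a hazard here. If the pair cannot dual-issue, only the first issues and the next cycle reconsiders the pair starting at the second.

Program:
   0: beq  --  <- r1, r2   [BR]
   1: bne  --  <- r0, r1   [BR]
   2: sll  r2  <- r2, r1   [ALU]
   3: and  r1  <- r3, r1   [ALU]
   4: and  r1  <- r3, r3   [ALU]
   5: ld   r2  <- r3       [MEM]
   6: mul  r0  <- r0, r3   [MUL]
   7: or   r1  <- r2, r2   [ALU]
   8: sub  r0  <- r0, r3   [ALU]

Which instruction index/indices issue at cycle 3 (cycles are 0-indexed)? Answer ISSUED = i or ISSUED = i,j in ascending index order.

ISSUED = 4,5

t=0 i0:beq.BR ; no-port BR/BR
t=1 i1,i2:bne.BR;sll.ALU ; dual
t=2 i3:and.ALU ; WAW r1
t=3 i4,i5:and.ALU;ld.MEM ; dual
t=4 i6,i7:mul.MUL;or.ALU ; dual
t=5 i8:sub.ALU ; tail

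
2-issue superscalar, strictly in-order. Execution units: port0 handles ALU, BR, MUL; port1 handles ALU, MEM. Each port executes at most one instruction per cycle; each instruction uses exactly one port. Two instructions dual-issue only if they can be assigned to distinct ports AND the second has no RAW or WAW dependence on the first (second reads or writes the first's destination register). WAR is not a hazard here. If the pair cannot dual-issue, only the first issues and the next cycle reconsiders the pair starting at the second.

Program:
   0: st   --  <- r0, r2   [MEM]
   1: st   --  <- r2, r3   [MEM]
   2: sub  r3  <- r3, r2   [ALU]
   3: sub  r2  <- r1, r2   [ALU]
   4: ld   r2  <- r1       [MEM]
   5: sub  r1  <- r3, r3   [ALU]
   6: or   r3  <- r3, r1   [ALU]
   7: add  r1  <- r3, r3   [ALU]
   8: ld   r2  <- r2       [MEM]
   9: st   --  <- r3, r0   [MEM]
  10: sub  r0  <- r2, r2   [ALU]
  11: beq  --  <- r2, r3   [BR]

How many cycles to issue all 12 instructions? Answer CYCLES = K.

CYCLES = 8

[0] i0  st.MEM  -- no-port MEM/MEM
[1] i1,i2  st.MEM+sub.ALU  -- pair
[2] i3  sub.ALU  -- WAW r2
[3] i4,i5  ld.MEM+sub.ALU  -- pair
[4] i6  or.ALU  -- RAW r3
[5] i7,i8  add.ALU+ld.MEM  -- pair
[6] i9,i10  st.MEM+sub.ALU  -- pair
[7] i11  beq.BR  -- tail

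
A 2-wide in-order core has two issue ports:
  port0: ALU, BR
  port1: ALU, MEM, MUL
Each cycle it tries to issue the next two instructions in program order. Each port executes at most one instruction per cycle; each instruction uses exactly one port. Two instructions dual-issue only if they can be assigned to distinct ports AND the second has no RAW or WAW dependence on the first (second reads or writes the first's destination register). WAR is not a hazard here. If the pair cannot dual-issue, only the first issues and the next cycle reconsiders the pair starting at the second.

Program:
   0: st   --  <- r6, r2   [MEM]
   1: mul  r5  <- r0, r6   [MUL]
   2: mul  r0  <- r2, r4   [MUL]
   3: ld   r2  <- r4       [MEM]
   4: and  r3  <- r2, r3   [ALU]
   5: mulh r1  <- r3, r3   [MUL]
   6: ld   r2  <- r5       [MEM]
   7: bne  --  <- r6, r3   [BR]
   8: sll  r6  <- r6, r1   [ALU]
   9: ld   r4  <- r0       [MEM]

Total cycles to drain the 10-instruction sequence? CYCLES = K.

CYCLES = 8

0. st.MEM @i0  | no-port MEM/MUL
1. mul.MUL @i1  | no-port MUL/MUL
2. mul.MUL @i2  | no-port MUL/MEM
3. ld.MEM @i3  | RAW r2
4. and.ALU @i4  | RAW r3
5. mulh.MUL @i5  | no-port MUL/MEM
6. ld.MEM bne.BR @i6+i7  | 2-wide
7. sll.ALU ld.MEM @i8+i9  | 2-wide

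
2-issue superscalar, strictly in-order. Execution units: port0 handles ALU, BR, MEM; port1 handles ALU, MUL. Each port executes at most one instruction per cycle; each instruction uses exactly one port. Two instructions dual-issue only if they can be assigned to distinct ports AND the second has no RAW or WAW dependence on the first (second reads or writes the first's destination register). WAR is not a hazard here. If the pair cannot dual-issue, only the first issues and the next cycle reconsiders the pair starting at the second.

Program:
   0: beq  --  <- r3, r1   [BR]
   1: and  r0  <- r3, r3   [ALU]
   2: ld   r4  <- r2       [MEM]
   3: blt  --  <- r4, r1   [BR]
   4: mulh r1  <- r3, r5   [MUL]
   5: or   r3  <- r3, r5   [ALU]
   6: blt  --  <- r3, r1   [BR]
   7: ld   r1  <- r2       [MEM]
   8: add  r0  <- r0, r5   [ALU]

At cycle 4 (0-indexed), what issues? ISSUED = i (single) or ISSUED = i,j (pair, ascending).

ISSUED = 6

#0 head=0: beq.BR+and.ALU i0,i1 dual
#1 head=2: ld.MEM i2 no-port MEM/BR
#2 head=3: blt.BR+mulh.MUL i3,i4 dual
#3 head=5: or.ALU i5 RAW r3
#4 head=6: blt.BR i6 no-port BR/MEM
#5 head=7: ld.MEM+add.ALU i7,i8 dual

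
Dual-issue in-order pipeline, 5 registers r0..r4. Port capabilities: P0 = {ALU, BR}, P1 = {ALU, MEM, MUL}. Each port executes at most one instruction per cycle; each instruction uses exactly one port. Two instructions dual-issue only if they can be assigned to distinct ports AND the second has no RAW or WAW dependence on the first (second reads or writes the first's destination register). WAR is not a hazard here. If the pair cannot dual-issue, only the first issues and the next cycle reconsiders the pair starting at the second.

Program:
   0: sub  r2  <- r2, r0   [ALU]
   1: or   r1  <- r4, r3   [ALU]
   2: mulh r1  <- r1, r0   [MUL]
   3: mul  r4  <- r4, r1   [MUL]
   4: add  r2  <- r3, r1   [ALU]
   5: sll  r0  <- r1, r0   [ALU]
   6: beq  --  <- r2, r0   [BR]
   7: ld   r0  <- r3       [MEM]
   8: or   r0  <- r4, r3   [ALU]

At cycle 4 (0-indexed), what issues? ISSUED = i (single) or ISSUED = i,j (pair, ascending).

ISSUED = 6,7

  cy0 -> i0+i1 (sub.ALU;or.ALU) 2-wide
  cy1 -> i2 (mulh.MUL) no-port MUL/MUL
  cy2 -> i3+i4 (mul.MUL;add.ALU) 2-wide
  cy3 -> i5 (sll.ALU) RAW r0
  cy4 -> i6+i7 (beq.BR;ld.MEM) 2-wide
  cy5 -> i8 (or.ALU) tail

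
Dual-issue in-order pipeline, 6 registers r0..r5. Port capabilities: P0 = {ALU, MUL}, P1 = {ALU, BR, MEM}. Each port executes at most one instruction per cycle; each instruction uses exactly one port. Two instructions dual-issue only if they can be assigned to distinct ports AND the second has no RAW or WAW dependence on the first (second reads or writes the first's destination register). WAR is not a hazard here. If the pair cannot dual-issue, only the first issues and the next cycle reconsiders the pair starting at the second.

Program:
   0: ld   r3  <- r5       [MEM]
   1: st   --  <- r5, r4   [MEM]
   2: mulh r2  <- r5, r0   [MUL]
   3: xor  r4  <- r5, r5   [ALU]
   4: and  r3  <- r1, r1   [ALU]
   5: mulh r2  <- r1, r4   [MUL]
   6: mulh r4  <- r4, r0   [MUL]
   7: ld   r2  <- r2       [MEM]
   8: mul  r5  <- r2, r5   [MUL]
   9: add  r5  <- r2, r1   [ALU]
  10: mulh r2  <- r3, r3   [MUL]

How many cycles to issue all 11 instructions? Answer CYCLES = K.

t=0 i0:ld.MEM ; no-port MEM/MEM
t=1 i1&i2:st.MEM+mulh.MUL ; dual
t=2 i3&i4:xor.ALU+and.ALU ; dual
t=3 i5:mulh.MUL ; no-port MUL/MUL
t=4 i6&i7:mulh.MUL+ld.MEM ; dual
t=5 i8:mul.MUL ; WAW r5
t=6 i9&i10:add.ALU+mulh.MUL ; dual

CYCLES = 7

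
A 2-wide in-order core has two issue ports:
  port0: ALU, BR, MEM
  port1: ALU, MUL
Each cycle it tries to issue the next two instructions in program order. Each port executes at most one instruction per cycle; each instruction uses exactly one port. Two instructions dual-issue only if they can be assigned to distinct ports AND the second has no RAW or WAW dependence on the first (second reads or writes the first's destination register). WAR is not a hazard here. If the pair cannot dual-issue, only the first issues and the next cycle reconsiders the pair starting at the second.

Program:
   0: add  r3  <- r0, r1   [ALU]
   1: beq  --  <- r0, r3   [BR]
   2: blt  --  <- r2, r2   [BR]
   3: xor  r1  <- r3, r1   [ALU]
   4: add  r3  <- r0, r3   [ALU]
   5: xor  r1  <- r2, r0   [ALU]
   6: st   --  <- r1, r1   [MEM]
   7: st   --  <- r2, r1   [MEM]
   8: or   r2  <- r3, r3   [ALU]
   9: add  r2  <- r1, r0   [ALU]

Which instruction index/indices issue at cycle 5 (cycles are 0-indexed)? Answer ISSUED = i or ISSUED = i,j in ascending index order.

  cy0 -> i0 (add) RAW r3
  cy1 -> i1 (beq) no-port BR/BR
  cy2 -> i2,i3 (blt xor) 2-wide
  cy3 -> i4,i5 (add xor) 2-wide
  cy4 -> i6 (st) no-port MEM/MEM
  cy5 -> i7,i8 (st or) 2-wide
  cy6 -> i9 (add) tail

ISSUED = 7,8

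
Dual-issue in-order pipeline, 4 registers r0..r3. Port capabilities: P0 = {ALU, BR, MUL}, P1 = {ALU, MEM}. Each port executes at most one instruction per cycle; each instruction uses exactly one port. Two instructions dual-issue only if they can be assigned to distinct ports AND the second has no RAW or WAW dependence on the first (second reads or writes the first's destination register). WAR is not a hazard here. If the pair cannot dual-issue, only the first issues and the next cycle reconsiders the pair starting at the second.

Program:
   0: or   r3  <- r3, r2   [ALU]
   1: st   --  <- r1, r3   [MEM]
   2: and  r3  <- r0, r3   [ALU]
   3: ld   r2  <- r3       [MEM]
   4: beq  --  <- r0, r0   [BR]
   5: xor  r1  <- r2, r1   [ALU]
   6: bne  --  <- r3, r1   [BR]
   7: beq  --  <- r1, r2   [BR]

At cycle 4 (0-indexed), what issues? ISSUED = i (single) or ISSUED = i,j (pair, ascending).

ISSUED = 6

t=0 i0:or ; RAW r3
t=1 i1&i2:st/and ; pair
t=2 i3&i4:ld/beq ; pair
t=3 i5:xor ; RAW r1
t=4 i6:bne ; no-port BR/BR
t=5 i7:beq ; tail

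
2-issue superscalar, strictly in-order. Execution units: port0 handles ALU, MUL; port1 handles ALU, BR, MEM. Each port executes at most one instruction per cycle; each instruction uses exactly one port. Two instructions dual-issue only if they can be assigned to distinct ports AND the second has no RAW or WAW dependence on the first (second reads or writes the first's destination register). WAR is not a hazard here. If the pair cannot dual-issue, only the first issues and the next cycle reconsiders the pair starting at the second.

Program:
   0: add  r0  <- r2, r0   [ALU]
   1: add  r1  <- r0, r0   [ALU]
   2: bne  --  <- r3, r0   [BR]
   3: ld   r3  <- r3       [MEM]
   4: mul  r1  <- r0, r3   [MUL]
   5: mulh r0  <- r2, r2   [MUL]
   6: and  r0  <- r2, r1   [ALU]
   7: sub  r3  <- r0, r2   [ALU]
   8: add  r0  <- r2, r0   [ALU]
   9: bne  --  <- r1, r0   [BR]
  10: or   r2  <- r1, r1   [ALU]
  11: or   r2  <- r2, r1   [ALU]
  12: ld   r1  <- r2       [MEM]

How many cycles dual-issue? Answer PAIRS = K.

  cy0 -> i0 (add) RAW r0
  cy1 -> i1,i2 (add+bne) 2-wide
  cy2 -> i3 (ld) RAW r3
  cy3 -> i4 (mul) no-port MUL/MUL
  cy4 -> i5 (mulh) WAW r0
  cy5 -> i6 (and) RAW r0
  cy6 -> i7,i8 (sub+add) 2-wide
  cy7 -> i9,i10 (bne+or) 2-wide
  cy8 -> i11 (or) RAW r2
  cy9 -> i12 (ld) tail

PAIRS = 3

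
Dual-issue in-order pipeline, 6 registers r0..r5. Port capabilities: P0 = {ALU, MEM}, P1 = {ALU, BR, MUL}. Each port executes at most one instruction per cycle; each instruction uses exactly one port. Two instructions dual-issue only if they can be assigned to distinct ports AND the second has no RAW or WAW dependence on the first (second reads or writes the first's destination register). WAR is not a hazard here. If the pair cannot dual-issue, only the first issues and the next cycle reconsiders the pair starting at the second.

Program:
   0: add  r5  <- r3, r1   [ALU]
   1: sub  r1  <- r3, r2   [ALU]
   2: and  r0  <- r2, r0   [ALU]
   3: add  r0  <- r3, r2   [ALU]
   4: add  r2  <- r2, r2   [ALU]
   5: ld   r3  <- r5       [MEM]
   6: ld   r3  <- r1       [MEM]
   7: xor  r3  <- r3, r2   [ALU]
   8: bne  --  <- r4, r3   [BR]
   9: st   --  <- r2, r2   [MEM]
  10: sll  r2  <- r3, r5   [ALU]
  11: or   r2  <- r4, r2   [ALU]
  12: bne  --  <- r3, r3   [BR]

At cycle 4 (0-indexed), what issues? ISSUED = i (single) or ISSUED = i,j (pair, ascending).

ISSUED = 6

t=0 i0&i1:add+sub ; 2-wide
t=1 i2:and ; WAW r0
t=2 i3&i4:add+add ; 2-wide
t=3 i5:ld ; no-port MEM/MEM
t=4 i6:ld ; RAW+WAW r3
t=5 i7:xor ; RAW r3
t=6 i8&i9:bne+st ; 2-wide
t=7 i10:sll ; RAW+WAW r2
t=8 i11&i12:or+bne ; 2-wide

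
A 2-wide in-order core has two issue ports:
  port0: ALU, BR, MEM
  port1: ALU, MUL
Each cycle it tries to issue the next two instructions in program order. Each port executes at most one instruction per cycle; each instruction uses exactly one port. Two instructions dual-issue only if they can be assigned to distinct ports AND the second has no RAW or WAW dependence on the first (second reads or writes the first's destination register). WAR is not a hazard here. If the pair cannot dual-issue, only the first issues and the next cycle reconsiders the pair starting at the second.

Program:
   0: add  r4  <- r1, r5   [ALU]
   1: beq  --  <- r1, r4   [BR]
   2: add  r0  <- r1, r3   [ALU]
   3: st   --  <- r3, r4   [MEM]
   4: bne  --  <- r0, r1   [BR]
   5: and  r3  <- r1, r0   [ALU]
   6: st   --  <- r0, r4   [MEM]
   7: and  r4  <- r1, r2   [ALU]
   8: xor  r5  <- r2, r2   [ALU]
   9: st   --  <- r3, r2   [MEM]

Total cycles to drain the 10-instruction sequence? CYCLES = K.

0. add.ALU @i0  | RAW r4
1. beq.BR+add.ALU @i1+i2  | 2-wide
2. st.MEM @i3  | no-port MEM/BR
3. bne.BR+and.ALU @i4+i5  | 2-wide
4. st.MEM+and.ALU @i6+i7  | 2-wide
5. xor.ALU+st.MEM @i8+i9  | 2-wide

CYCLES = 6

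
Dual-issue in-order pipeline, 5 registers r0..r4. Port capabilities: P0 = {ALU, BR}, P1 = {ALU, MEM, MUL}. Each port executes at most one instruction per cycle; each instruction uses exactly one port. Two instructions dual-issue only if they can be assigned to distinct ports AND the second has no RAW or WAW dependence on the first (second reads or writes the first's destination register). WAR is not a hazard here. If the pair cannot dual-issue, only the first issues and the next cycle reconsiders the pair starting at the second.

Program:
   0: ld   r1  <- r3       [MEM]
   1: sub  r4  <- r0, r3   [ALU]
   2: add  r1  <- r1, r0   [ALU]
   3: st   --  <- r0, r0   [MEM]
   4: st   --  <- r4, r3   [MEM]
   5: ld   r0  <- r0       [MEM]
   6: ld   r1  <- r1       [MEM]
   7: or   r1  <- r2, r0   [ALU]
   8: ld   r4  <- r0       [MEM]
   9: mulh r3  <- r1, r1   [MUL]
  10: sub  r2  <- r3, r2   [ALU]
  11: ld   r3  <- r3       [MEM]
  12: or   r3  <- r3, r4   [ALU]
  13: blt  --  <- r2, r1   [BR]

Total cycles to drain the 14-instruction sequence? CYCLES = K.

c0: i0+i1 ld.MEM+sub.ALU  dual
c1: i2+i3 add.ALU+st.MEM  dual
c2: i4 st.MEM  no-port MEM/MEM
c3: i5 ld.MEM  no-port MEM/MEM
c4: i6 ld.MEM  WAW r1
c5: i7+i8 or.ALU+ld.MEM  dual
c6: i9 mulh.MUL  RAW r3
c7: i10+i11 sub.ALU+ld.MEM  dual
c8: i12+i13 or.ALU+blt.BR  dual

CYCLES = 9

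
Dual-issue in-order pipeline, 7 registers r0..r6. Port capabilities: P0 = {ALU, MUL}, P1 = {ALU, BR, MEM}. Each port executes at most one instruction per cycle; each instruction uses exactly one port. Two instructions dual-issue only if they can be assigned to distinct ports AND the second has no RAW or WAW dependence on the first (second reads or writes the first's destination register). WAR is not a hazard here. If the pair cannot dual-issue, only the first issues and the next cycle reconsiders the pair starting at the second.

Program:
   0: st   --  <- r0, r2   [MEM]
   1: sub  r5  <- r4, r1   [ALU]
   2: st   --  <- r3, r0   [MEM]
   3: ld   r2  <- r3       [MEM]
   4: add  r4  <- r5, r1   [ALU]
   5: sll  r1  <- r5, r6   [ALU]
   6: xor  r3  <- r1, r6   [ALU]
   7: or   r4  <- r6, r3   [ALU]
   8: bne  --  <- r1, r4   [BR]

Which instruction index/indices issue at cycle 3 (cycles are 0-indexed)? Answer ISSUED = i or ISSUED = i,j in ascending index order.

t=0 i0/i1:st.MEM;sub.ALU ; 2-wide
t=1 i2:st.MEM ; no-port MEM/MEM
t=2 i3/i4:ld.MEM;add.ALU ; 2-wide
t=3 i5:sll.ALU ; RAW r1
t=4 i6:xor.ALU ; RAW r3
t=5 i7:or.ALU ; RAW r4
t=6 i8:bne.BR ; tail

ISSUED = 5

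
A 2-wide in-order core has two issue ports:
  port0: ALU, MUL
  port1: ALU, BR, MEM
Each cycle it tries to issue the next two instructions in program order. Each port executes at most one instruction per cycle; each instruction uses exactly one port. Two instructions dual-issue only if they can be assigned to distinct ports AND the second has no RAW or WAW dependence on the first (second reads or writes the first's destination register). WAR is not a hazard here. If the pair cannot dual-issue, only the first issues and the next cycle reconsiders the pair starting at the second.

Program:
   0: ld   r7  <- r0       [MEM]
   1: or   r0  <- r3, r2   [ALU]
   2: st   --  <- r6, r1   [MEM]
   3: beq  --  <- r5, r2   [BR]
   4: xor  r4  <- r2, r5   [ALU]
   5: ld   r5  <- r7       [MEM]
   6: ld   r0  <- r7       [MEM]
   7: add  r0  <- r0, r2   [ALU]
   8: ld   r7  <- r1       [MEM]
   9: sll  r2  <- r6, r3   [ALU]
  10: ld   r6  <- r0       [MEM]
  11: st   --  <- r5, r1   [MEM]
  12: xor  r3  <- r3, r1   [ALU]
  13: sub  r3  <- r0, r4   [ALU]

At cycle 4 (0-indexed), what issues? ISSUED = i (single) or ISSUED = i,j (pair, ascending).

0. ld.MEM+or.ALU @i0+i1  | pair
1. st.MEM @i2  | no-port MEM/BR
2. beq.BR+xor.ALU @i3+i4  | pair
3. ld.MEM @i5  | no-port MEM/MEM
4. ld.MEM @i6  | RAW+WAW r0
5. add.ALU+ld.MEM @i7+i8  | pair
6. sll.ALU+ld.MEM @i9+i10  | pair
7. st.MEM+xor.ALU @i11+i12  | pair
8. sub.ALU @i13  | tail

ISSUED = 6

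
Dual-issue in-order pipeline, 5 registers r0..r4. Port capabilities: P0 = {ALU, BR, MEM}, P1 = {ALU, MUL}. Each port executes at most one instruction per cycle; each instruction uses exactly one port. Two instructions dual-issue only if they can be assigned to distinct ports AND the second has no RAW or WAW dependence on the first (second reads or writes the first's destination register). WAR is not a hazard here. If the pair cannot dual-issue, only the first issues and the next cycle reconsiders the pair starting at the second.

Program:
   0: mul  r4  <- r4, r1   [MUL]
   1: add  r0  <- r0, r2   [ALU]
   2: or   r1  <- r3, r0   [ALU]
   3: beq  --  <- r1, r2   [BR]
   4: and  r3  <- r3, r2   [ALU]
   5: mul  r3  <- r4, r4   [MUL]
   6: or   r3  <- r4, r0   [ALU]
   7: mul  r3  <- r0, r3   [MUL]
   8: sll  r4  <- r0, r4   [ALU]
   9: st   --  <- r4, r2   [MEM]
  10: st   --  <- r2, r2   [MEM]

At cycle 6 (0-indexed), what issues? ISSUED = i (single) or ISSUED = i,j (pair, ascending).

ISSUED = 9

  cy0 -> i0/i1 (mul.MUL+add.ALU) pair
  cy1 -> i2 (or.ALU) RAW r1
  cy2 -> i3/i4 (beq.BR+and.ALU) pair
  cy3 -> i5 (mul.MUL) WAW r3
  cy4 -> i6 (or.ALU) RAW+WAW r3
  cy5 -> i7/i8 (mul.MUL+sll.ALU) pair
  cy6 -> i9 (st.MEM) no-port MEM/MEM
  cy7 -> i10 (st.MEM) tail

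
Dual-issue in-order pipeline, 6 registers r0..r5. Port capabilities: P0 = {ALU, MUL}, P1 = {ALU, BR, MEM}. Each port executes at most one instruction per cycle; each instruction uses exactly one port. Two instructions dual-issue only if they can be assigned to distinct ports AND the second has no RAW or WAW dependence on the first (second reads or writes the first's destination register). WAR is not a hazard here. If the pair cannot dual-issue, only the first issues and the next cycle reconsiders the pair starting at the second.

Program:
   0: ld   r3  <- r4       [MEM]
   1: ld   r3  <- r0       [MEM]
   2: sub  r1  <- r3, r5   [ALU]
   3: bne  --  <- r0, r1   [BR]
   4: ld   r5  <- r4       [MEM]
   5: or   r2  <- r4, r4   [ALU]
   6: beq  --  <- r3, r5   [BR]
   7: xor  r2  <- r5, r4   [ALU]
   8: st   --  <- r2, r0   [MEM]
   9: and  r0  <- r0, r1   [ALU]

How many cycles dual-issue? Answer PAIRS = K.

c0: i0 ld  no-port MEM/MEM
c1: i1 ld  RAW r3
c2: i2 sub  RAW r1
c3: i3 bne  no-port BR/MEM
c4: i4/i5 ld/or  pair
c5: i6/i7 beq/xor  pair
c6: i8/i9 st/and  pair

PAIRS = 3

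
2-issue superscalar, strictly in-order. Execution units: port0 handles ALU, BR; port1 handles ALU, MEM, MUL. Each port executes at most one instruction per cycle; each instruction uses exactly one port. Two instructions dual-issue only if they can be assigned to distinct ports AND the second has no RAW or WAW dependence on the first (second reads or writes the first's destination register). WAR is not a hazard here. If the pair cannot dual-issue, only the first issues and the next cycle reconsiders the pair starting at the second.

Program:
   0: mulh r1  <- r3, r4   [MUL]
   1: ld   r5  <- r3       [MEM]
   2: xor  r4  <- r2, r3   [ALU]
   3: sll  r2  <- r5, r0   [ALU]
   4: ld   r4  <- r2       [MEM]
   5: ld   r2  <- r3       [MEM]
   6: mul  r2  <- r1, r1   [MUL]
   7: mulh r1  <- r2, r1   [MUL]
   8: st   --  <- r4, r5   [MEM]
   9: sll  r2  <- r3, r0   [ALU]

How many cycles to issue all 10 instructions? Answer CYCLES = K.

CYCLES = 8

[0] i0  mulh  -- no-port MUL/MEM
[1] i1&i2  ld xor  -- dual
[2] i3  sll  -- RAW r2
[3] i4  ld  -- no-port MEM/MEM
[4] i5  ld  -- no-port MEM/MUL
[5] i6  mul  -- no-port MUL/MUL
[6] i7  mulh  -- no-port MUL/MEM
[7] i8&i9  st sll  -- dual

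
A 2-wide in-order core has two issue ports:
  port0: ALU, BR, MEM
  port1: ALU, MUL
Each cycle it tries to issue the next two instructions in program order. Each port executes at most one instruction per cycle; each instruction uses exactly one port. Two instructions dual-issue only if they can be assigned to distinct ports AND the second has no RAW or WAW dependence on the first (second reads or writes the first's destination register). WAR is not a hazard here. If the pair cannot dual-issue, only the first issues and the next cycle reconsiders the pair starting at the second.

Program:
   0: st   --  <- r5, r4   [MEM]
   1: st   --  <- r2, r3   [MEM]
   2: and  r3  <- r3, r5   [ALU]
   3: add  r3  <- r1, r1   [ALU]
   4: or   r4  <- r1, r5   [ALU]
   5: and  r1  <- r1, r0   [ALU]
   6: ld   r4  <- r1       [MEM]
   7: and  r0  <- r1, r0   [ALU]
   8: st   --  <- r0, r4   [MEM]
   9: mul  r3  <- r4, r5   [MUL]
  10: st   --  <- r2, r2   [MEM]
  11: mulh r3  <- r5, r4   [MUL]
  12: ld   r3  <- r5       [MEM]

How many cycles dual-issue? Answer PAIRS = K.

  cy0 -> i0 (st) no-port MEM/MEM
  cy1 -> i1+i2 (st;and) 2-wide
  cy2 -> i3+i4 (add;or) 2-wide
  cy3 -> i5 (and) RAW r1
  cy4 -> i6+i7 (ld;and) 2-wide
  cy5 -> i8+i9 (st;mul) 2-wide
  cy6 -> i10+i11 (st;mulh) 2-wide
  cy7 -> i12 (ld) tail

PAIRS = 5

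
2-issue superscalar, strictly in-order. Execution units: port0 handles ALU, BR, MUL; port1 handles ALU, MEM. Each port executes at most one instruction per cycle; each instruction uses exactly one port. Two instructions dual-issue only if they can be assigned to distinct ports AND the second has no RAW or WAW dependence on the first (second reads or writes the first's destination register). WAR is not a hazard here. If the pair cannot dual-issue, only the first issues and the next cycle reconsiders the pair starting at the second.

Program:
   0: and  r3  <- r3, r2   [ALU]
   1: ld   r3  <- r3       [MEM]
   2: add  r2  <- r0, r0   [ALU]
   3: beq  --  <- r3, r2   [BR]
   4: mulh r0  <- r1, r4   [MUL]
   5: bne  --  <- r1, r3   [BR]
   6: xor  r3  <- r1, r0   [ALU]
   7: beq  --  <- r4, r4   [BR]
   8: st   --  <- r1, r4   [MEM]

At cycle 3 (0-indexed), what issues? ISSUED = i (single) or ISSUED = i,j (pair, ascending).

t=0 i0:and.ALU ; RAW+WAW r3
t=1 i1+i2:ld.MEM;add.ALU ; dual
t=2 i3:beq.BR ; no-port BR/MUL
t=3 i4:mulh.MUL ; no-port MUL/BR
t=4 i5+i6:bne.BR;xor.ALU ; dual
t=5 i7+i8:beq.BR;st.MEM ; dual

ISSUED = 4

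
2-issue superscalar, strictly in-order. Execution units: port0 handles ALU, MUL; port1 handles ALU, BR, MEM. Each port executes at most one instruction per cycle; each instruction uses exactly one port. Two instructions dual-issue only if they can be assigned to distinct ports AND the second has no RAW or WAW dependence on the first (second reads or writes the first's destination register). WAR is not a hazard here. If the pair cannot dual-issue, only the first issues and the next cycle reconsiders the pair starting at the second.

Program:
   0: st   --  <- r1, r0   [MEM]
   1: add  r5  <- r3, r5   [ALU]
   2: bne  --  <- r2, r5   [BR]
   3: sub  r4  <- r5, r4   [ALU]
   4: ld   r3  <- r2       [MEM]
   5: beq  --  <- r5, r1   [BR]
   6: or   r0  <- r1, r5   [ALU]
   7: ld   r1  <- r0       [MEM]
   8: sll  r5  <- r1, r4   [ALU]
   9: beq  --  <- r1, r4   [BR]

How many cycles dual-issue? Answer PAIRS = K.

c0: i0&i1 st+add  dual
c1: i2&i3 bne+sub  dual
c2: i4 ld  no-port MEM/BR
c3: i5&i6 beq+or  dual
c4: i7 ld  RAW r1
c5: i8&i9 sll+beq  dual

PAIRS = 4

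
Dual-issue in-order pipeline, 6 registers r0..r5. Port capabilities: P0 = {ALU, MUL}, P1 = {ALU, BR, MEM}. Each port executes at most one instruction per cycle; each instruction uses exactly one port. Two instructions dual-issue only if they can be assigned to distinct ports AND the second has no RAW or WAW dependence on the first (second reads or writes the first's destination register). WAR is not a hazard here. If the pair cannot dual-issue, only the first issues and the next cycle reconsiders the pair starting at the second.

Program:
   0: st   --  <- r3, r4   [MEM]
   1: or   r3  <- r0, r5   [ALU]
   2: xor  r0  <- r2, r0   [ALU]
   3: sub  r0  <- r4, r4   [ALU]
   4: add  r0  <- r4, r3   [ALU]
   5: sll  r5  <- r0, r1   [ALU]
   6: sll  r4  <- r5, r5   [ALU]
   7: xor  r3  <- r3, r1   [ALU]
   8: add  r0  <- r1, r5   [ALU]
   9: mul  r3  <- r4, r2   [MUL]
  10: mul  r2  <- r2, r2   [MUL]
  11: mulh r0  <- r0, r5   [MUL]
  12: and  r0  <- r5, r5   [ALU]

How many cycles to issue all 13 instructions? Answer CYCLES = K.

CYCLES = 10

  cy0 -> i0&i1 (st.MEM or.ALU) dual
  cy1 -> i2 (xor.ALU) WAW r0
  cy2 -> i3 (sub.ALU) WAW r0
  cy3 -> i4 (add.ALU) RAW r0
  cy4 -> i5 (sll.ALU) RAW r5
  cy5 -> i6&i7 (sll.ALU xor.ALU) dual
  cy6 -> i8&i9 (add.ALU mul.MUL) dual
  cy7 -> i10 (mul.MUL) no-port MUL/MUL
  cy8 -> i11 (mulh.MUL) WAW r0
  cy9 -> i12 (and.ALU) tail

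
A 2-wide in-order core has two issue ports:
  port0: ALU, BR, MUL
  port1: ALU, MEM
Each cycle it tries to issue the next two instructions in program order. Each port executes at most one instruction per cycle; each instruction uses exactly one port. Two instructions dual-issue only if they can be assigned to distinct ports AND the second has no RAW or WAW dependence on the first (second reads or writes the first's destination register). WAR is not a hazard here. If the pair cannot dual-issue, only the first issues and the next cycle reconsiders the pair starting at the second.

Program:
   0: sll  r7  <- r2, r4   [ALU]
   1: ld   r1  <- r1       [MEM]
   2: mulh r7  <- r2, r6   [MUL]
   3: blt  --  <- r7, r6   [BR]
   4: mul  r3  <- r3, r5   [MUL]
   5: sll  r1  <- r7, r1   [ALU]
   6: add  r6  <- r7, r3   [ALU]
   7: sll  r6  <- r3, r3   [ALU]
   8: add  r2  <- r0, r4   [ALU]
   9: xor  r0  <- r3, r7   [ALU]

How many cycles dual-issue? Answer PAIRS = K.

c0: i0+i1 sll ld  pair
c1: i2 mulh  no-port MUL/BR
c2: i3 blt  no-port BR/MUL
c3: i4+i5 mul sll  pair
c4: i6 add  WAW r6
c5: i7+i8 sll add  pair
c6: i9 xor  tail

PAIRS = 3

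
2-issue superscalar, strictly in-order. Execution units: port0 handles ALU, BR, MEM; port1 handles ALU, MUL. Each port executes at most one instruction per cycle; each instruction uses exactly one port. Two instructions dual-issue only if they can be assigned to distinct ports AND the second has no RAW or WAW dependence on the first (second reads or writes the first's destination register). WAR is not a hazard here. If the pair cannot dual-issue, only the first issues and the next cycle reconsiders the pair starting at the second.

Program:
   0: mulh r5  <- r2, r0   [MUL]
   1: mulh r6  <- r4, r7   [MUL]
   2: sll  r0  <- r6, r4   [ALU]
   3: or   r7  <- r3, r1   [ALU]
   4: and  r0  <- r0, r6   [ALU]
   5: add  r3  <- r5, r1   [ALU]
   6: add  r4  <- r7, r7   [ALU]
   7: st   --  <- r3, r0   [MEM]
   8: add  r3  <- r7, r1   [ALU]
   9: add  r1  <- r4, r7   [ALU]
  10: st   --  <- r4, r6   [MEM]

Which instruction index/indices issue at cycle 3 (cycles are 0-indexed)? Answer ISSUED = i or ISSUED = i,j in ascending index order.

ISSUED = 4,5

  cy0 -> i0 (mulh) no-port MUL/MUL
  cy1 -> i1 (mulh) RAW r6
  cy2 -> i2,i3 (sll or) pair
  cy3 -> i4,i5 (and add) pair
  cy4 -> i6,i7 (add st) pair
  cy5 -> i8,i9 (add add) pair
  cy6 -> i10 (st) tail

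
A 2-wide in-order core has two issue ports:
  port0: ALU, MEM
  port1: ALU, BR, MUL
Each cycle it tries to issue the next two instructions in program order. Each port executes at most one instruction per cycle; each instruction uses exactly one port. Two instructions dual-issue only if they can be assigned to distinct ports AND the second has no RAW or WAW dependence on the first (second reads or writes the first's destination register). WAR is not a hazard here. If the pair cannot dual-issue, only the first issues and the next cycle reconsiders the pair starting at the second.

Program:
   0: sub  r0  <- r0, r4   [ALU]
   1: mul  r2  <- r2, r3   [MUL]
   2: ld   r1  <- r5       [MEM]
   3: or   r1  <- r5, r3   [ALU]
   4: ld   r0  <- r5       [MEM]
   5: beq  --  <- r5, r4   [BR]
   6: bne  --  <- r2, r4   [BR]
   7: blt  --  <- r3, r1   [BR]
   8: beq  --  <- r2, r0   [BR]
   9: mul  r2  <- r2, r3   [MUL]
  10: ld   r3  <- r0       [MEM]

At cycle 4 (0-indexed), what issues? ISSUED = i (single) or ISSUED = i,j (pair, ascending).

ISSUED = 6

c0: i0,i1 sub.ALU+mul.MUL  pair
c1: i2 ld.MEM  WAW r1
c2: i3,i4 or.ALU+ld.MEM  pair
c3: i5 beq.BR  no-port BR/BR
c4: i6 bne.BR  no-port BR/BR
c5: i7 blt.BR  no-port BR/BR
c6: i8 beq.BR  no-port BR/MUL
c7: i9,i10 mul.MUL+ld.MEM  pair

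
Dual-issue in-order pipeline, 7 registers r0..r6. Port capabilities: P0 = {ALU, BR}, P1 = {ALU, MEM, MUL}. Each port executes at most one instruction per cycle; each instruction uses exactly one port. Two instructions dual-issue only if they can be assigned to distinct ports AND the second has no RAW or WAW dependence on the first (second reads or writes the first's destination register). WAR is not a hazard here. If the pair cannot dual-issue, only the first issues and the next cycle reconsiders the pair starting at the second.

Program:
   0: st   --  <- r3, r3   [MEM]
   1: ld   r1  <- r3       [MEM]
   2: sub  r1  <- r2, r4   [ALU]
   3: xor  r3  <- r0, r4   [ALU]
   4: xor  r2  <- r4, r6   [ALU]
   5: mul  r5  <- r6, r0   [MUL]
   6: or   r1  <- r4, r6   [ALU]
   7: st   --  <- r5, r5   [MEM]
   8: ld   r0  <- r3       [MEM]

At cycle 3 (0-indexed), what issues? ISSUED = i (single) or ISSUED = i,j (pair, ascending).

[0] i0  st  -- no-port MEM/MEM
[1] i1  ld  -- WAW r1
[2] i2+i3  sub/xor  -- dual
[3] i4+i5  xor/mul  -- dual
[4] i6+i7  or/st  -- dual
[5] i8  ld  -- tail

ISSUED = 4,5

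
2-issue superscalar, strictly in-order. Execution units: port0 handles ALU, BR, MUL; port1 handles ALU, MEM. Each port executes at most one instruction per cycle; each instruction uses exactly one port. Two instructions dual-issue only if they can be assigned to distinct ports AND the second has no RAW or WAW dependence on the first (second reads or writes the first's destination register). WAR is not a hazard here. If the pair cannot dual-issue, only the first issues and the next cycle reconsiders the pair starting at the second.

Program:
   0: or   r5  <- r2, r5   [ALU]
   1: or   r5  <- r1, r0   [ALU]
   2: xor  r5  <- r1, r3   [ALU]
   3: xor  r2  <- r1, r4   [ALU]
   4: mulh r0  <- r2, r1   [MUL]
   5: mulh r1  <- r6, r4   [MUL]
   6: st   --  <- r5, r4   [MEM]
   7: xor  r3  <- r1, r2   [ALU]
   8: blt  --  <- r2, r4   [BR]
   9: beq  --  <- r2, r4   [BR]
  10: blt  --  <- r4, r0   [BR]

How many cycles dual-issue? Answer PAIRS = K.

t=0 i0:or.ALU ; WAW r5
t=1 i1:or.ALU ; WAW r5
t=2 i2/i3:xor.ALU+xor.ALU ; pair
t=3 i4:mulh.MUL ; no-port MUL/MUL
t=4 i5/i6:mulh.MUL+st.MEM ; pair
t=5 i7/i8:xor.ALU+blt.BR ; pair
t=6 i9:beq.BR ; no-port BR/BR
t=7 i10:blt.BR ; tail

PAIRS = 3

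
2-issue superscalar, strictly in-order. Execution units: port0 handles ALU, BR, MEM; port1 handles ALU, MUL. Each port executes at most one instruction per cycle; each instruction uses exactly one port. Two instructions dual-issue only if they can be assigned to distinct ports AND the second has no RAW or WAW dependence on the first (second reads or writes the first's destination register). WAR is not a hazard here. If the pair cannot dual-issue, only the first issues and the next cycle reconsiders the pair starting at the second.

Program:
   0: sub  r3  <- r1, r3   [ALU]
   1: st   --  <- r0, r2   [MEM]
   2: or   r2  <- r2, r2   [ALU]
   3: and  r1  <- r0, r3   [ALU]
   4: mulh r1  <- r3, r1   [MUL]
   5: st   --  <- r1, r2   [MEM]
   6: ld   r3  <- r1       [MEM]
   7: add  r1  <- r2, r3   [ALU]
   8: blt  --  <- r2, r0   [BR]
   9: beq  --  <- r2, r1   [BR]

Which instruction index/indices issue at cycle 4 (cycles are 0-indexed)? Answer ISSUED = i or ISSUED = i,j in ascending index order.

[0] i0/i1  sub.ALU st.MEM  -- dual
[1] i2/i3  or.ALU and.ALU  -- dual
[2] i4  mulh.MUL  -- RAW r1
[3] i5  st.MEM  -- no-port MEM/MEM
[4] i6  ld.MEM  -- RAW r3
[5] i7/i8  add.ALU blt.BR  -- dual
[6] i9  beq.BR  -- tail

ISSUED = 6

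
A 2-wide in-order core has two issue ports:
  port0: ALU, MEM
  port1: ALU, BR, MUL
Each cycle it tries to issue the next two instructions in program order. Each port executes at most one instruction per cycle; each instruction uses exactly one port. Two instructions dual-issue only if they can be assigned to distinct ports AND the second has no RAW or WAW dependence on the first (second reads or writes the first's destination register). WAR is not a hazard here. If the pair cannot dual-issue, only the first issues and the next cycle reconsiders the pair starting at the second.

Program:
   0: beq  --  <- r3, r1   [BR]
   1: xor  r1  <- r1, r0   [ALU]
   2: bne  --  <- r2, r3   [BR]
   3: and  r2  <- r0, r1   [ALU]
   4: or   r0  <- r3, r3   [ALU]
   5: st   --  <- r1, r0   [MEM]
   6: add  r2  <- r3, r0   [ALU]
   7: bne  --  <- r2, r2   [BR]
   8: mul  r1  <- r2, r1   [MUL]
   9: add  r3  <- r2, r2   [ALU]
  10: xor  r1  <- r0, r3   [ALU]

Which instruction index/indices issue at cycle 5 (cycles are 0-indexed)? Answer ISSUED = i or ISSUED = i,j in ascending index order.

ISSUED = 8,9

#0 head=0: beq.BR;xor.ALU i0&i1 pair
#1 head=2: bne.BR;and.ALU i2&i3 pair
#2 head=4: or.ALU i4 RAW r0
#3 head=5: st.MEM;add.ALU i5&i6 pair
#4 head=7: bne.BR i7 no-port BR/MUL
#5 head=8: mul.MUL;add.ALU i8&i9 pair
#6 head=10: xor.ALU i10 tail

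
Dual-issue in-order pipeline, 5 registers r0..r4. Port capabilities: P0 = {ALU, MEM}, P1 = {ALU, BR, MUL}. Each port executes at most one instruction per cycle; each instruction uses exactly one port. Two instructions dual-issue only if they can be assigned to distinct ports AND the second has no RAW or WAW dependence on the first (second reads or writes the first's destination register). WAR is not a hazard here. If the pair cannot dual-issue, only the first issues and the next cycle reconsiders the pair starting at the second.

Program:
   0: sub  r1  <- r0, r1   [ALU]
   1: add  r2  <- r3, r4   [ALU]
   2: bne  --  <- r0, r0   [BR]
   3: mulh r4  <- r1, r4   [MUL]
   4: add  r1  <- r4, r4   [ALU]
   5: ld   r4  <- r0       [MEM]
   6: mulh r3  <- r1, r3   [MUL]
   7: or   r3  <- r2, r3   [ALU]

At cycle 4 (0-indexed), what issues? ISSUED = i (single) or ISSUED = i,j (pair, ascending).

ISSUED = 6

c0: i0/i1 sub+add  2-wide
c1: i2 bne  no-port BR/MUL
c2: i3 mulh  RAW r4
c3: i4/i5 add+ld  2-wide
c4: i6 mulh  RAW+WAW r3
c5: i7 or  tail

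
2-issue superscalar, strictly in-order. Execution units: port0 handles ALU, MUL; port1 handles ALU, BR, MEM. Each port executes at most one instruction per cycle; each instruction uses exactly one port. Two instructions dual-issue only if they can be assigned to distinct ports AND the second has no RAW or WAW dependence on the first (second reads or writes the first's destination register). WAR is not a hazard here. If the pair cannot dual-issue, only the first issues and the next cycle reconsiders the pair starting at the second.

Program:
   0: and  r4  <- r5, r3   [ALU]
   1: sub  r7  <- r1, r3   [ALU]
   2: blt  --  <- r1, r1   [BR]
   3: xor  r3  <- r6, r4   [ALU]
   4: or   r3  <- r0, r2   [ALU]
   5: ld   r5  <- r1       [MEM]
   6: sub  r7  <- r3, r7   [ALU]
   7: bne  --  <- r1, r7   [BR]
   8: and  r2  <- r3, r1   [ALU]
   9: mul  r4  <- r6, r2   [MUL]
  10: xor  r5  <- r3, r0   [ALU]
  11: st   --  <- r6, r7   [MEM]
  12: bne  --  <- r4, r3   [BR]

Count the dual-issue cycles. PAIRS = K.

PAIRS = 5

t=0 i0+i1:and/sub ; pair
t=1 i2+i3:blt/xor ; pair
t=2 i4+i5:or/ld ; pair
t=3 i6:sub ; RAW r7
t=4 i7+i8:bne/and ; pair
t=5 i9+i10:mul/xor ; pair
t=6 i11:st ; no-port MEM/BR
t=7 i12:bne ; tail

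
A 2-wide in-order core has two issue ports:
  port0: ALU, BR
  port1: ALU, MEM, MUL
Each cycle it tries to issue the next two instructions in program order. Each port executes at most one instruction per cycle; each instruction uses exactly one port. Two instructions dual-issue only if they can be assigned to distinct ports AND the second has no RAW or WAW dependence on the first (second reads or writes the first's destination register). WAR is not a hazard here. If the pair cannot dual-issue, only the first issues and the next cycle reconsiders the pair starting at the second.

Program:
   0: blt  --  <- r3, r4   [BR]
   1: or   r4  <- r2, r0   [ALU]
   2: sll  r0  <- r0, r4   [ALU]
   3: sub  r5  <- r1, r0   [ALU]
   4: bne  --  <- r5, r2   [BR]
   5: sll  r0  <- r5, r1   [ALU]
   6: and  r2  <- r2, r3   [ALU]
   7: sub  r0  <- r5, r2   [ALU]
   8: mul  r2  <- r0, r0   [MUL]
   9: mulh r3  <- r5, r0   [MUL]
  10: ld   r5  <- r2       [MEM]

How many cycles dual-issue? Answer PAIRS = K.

PAIRS = 2

c0: i0,i1 blt+or  pair
c1: i2 sll  RAW r0
c2: i3 sub  RAW r5
c3: i4,i5 bne+sll  pair
c4: i6 and  RAW r2
c5: i7 sub  RAW r0
c6: i8 mul  no-port MUL/MUL
c7: i9 mulh  no-port MUL/MEM
c8: i10 ld  tail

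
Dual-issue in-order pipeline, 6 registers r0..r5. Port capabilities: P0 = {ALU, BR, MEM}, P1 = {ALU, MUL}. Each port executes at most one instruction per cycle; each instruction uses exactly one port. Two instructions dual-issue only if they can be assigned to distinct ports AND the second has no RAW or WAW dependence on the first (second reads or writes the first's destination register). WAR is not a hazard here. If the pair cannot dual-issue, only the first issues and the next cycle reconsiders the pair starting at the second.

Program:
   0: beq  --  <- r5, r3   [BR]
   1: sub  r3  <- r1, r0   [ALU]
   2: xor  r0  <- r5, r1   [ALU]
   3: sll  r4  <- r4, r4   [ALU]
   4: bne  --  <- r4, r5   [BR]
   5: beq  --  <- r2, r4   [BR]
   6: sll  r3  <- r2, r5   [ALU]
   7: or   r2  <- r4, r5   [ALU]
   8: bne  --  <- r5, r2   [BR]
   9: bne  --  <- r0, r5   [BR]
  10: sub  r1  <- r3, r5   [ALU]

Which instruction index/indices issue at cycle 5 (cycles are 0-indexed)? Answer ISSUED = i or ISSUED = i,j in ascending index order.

ISSUED = 8

  cy0 -> i0+i1 (beq.BR;sub.ALU) 2-wide
  cy1 -> i2+i3 (xor.ALU;sll.ALU) 2-wide
  cy2 -> i4 (bne.BR) no-port BR/BR
  cy3 -> i5+i6 (beq.BR;sll.ALU) 2-wide
  cy4 -> i7 (or.ALU) RAW r2
  cy5 -> i8 (bne.BR) no-port BR/BR
  cy6 -> i9+i10 (bne.BR;sub.ALU) 2-wide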